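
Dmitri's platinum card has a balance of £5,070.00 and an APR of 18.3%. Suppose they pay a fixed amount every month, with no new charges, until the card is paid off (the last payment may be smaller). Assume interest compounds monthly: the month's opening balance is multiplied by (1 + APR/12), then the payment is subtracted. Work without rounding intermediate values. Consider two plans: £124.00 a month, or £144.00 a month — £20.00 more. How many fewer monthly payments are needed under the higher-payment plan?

Monthly rate r = 18.3%/12 = 1.525% = 0.01525.
At £124.00/mo: n = ⌈−ln(1 − rB₀/P)/ln(1+r)⌉ = 65 payments (last £68.07); total interest = total paid − £5,070.00 = £2,934.07.
At £144.00/mo: 51 payments (last £125.02); total interest £2,255.02.
Payments saved = 65 − 51 = 14.

14 fewer payments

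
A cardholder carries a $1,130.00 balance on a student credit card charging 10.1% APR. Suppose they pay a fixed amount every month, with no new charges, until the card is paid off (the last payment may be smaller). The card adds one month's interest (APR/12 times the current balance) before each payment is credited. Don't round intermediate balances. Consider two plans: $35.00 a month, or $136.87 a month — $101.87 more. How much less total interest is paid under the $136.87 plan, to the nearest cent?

Monthly rate r = 10.1%/12 = 0.841667% = 0.00841667.
At $35.00/mo: n = ⌈−ln(1 − rB₀/P)/ln(1+r)⌉ = 38 payments (last $29.17); total interest = total paid − $1,130.00 = $194.17.
At $136.87/mo: 9 payments (last $81.28); total interest $46.24.
Interest saved = $194.17 − $46.24 = $147.93.

$147.93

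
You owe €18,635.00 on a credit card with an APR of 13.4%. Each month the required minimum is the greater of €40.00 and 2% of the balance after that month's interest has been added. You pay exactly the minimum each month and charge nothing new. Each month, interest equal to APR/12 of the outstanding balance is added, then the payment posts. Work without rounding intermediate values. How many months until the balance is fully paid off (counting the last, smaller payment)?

319 months

Monthly rate r = 13.4%/12 = 1.11667% = 0.0111667.
While 2% of the post-interest balance exceeds €40.00, each month B ← (B·(1+r))·(1 − 0.02), i.e. B shrinks by the factor (1+r)·0.98 = 0.99094.
This holds for months 1–247. Entering month 248 the balance is €1,969.65; 2% of the post-interest balance is now below €40.00, so the flat €40.00 minimum applies from here.
From month 248 a fixed €40.00 at rate r clears €1,969.65 in 72 more payments. Total: 247 + 72 = 319 months.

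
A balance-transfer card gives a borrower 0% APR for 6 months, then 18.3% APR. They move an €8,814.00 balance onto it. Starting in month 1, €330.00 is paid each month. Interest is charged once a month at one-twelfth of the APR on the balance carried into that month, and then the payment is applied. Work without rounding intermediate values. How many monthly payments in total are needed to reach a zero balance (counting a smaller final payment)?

Promo months 1–6 at r₀ = 0%/12 = 0; months 7+ at r₁ = 18.3%/12 = 0.01525.
After month 6 (no interest yet): B = €8,814.00 − 6·€330.00 = €6,834.00.
Then at r₁ with €330.00/mo: n₂ = −ln(1 − r₁·B/P)/ln(1+r₁) ≈ 25.08 → 26 more payments.

32 payments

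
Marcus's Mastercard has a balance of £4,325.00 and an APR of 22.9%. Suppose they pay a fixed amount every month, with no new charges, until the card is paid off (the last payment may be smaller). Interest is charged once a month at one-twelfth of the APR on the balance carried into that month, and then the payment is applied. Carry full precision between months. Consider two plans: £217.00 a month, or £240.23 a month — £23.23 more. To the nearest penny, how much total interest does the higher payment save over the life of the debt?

£144.62

Monthly rate r = 22.9%/12 = 1.90833% = 0.0190833.
At £217.00/mo: n = ⌈−ln(1 − rB₀/P)/ln(1+r)⌉ = 26 payments (last £69.42); total interest = total paid − £4,325.00 = £1,169.42.
At £240.23/mo: 23 payments (last £64.74); total interest £1,024.80.
Interest saved = £1,169.42 − £1,024.80 = £144.62.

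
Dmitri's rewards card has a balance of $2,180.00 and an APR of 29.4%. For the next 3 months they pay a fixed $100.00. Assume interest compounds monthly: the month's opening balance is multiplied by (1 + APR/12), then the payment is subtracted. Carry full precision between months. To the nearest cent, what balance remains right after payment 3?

$2,036.78

Monthly rate r = 29.4%/12 = 2.45% = 0.0245.
Each month: B ← B·(1+r) − $100.00.
Month 1: interest $53.41; balance after payment $2,133.41.
Month 2: interest $52.27; balance after payment $2,085.68.
Month 3: interest $51.10; balance after payment $2,036.78.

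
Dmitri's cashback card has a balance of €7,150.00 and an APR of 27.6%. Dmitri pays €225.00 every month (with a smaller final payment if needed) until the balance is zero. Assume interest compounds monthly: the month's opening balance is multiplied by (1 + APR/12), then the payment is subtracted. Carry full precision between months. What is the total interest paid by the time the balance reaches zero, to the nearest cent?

Monthly rate r = 27.6%/12 = 2.3% = 0.023.
Payoff takes n = ⌈−ln(1 − rB₀/P)/ln(1+r)⌉ = ⌈57.725⌉ = 58 payments; the last is €163.58.
Total paid = 57·€225.00 + €163.58 = €12,988.58.
Total interest = total paid − principal = €12,988.58 − €7,150.00 = €5,838.58.

€5,838.58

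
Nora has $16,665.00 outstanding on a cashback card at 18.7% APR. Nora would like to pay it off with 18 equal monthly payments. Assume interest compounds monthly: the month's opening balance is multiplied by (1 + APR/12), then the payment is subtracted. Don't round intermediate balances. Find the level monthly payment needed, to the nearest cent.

$1,068.89

Monthly rate r = 18.7%/12 = 1.55833% = 0.0155833.
Level-payment amortization: P = B₀·r / (1 − (1+r)^(−n)) = 16665.00·0.0155833 / (1 − 1.01558^(−18)).
Denominator 1 − (1+r)^(−18) = 0.242958254.
P = 259.696 / 0.242958254 ≈ 1068.89.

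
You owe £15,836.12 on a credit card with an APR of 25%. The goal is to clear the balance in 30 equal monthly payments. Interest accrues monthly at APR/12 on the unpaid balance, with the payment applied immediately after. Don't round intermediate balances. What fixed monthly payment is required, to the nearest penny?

Monthly rate r = 25%/12 = 2.08333% = 0.0208333.
Level-payment amortization: P = B₀·r / (1 − (1+r)^(−n)) = 15836.12·0.0208333 / (1 − 1.02083^(−30)).
Denominator 1 − (1+r)^(−30) = 0.461290393.
P = 329.919 / 0.461290393 ≈ 715.21.

£715.21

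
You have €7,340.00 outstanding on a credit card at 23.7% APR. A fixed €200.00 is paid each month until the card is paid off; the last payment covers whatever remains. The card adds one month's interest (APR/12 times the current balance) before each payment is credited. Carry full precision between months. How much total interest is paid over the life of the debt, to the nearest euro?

Monthly rate r = 23.7%/12 = 1.975% = 0.01975.
Payoff takes n = ⌈−ln(1 − rB₀/P)/ln(1+r)⌉ = ⌈65.977⌉ = 66 payments; the last is €195.47.
Total paid = 65·€200.00 + €195.47 = €13,195.47.
Total interest = total paid − principal = €13,195.47 − €7,340.00 = €5,855.47.

€5,855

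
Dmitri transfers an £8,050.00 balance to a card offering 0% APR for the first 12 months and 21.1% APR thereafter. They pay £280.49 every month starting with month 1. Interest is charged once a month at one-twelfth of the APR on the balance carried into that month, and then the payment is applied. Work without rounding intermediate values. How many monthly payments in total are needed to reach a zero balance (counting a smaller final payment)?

Promo months 1–12 at r₀ = 0%/12 = 0; months 13+ at r₁ = 21.1%/12 = 0.0175833.
After month 12 (no interest yet): B = £8,050.00 − 12·£280.49 = £4,684.12.
Then at r₁ with £280.49/mo: n₂ = −ln(1 − r₁·B/P)/ln(1+r₁) ≈ 19.94 → 20 more payments.

32 months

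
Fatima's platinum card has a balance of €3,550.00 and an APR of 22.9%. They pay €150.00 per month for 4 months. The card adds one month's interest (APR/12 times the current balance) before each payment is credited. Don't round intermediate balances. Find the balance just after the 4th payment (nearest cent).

Monthly rate r = 22.9%/12 = 1.90833% = 0.0190833.
Each month: B ← B·(1+r) − €150.00.
Month 1: interest €67.75; balance after payment €3,467.75.
Month 2: interest €66.18; balance after payment €3,383.92.
Month 3: interest €64.58; balance after payment €3,298.50.
Month 4: interest €62.95; balance after payment €3,211.44.

€3,211.44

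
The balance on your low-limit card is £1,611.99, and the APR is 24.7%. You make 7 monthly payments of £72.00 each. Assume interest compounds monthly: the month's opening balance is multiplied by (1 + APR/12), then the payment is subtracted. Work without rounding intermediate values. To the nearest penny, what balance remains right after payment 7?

Monthly rate r = 24.7%/12 = 2.05833% = 0.0205833.
Each month: B ← B·(1+r) − £72.00.
Month 1: interest £33.18; balance after payment £1,573.17.
Month 2: interest £32.38; balance after payment £1,533.55.
Month 3: interest £31.57; balance after payment £1,493.12.
Month 4: interest £30.73; balance after payment £1,451.85.
Month 5: interest £29.88; balance after payment £1,409.73.
Month 6: interest £29.02; balance after payment £1,366.75.
Month 7: interest £28.13; balance after payment £1,322.88.

£1,322.88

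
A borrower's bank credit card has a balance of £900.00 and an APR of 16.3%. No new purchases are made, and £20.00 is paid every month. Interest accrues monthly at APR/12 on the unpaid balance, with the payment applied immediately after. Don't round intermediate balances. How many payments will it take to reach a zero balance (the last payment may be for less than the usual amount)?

Monthly rate r = 16.3%/12 = 1.35833% = 0.0135833.
Recurrence: B ← B·(1+r) − £20.00.
Month 1: interest £12.23; balance after payment £892.23.
Month 2: interest £12.12; balance after payment £884.34.
Closed form: n = −ln(1 − rB₀/P)/ln(1+r) = −ln(0.38875)/ln(1.01358) ≈ 70.029, so the balance reaches zero during payment 71.

71 months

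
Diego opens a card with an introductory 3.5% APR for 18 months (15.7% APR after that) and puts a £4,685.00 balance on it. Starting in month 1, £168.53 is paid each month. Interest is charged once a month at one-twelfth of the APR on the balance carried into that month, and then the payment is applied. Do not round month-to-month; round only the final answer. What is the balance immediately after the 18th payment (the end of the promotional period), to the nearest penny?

£1,827.23

Promo months 1–18 at r₀ = 3.5%/12 = 0.00291667; months 19+ at r₁ = 15.7%/12 = 0.0130833.
After month 18: iterate B ← B·(1+r₀) − £168.53 for 18 months → £1,827.23.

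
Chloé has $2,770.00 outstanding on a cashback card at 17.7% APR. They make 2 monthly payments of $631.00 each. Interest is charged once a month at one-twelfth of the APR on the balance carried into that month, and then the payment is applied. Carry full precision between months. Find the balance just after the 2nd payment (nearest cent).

Monthly rate r = 17.7%/12 = 1.475% = 0.01475.
Each month: B ← B·(1+r) − $631.00.
Month 1: interest $40.86; balance after payment $2,179.86.
Month 2: interest $32.15; balance after payment $1,581.01.

$1,581.01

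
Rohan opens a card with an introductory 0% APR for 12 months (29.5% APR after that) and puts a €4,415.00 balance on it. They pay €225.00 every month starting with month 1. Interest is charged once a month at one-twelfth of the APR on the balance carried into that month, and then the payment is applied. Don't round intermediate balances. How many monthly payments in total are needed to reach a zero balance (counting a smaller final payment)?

21 months

Promo months 1–12 at r₀ = 0%/12 = 0; months 13+ at r₁ = 29.5%/12 = 0.0245833.
After month 12 (no interest yet): B = €4,415.00 − 12·€225.00 = €1,715.00.
Then at r₁ with €225.00/mo: n₂ = −ln(1 − r₁·B/P)/ln(1+r₁) ≈ 8.54 → 9 more payments.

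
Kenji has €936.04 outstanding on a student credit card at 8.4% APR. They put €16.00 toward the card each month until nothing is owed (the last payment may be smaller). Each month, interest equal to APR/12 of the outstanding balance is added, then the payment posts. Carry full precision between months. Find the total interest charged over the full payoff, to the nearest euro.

€272

Monthly rate r = 8.4%/12 = 0.7% = 0.007.
Payoff takes n = ⌈−ln(1 − rB₀/P)/ln(1+r)⌉ = ⌈75.522⌉ = 76 payments; the last is €8.37.
Total paid = 75·€16.00 + €8.37 = €1,208.37.
Total interest = total paid − principal = €1,208.37 − €936.04 = €272.33.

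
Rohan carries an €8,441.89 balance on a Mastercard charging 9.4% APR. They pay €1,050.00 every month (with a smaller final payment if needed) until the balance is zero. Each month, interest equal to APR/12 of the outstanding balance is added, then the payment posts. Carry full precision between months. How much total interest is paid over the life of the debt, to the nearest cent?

€312.57

Monthly rate r = 9.4%/12 = 0.783333% = 0.00783333.
Payoff takes n = ⌈−ln(1 − rB₀/P)/ln(1+r)⌉ = ⌈8.337⌉ = 9 payments; the last is €354.46.
Total paid = 8·€1,050.00 + €354.46 = €8,754.46.
Total interest = total paid − principal = €8,754.46 − €8,441.89 = €312.57.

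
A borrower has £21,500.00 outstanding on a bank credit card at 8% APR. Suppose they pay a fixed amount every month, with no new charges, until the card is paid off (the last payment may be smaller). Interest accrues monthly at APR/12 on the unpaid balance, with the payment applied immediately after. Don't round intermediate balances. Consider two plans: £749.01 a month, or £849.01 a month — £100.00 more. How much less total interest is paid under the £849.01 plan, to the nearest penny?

£315.82

Monthly rate r = 8%/12 = 0.666667% = 0.00666667.
At £749.01/mo: n = ⌈−ln(1 − rB₀/P)/ln(1+r)⌉ = 32 payments (last £724.37); total interest = total paid − £21,500.00 = £2,443.68.
At £849.01/mo: 28 payments (last £704.59); total interest £2,127.86.
Interest saved = £2,443.68 − £2,127.86 = £315.82.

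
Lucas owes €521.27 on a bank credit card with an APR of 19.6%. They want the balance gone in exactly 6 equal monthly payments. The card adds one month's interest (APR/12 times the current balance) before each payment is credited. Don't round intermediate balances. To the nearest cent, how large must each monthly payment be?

Monthly rate r = 19.6%/12 = 1.63333% = 0.0163333.
Level-payment amortization: P = B₀·r / (1 − (1+r)^(−n)) = 521.27·0.0163333 / (1 − 1.01633^(−6)).
Denominator 1 − (1+r)^(−6) = 0.0926329963.
P = 8.51408 / 0.0926329963 ≈ 91.91.

€91.91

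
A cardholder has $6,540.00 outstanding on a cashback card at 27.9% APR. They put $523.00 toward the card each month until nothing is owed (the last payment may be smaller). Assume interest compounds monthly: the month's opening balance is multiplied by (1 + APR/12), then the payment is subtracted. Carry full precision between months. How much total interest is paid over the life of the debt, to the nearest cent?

Monthly rate r = 27.9%/12 = 2.325% = 0.02325.
Payoff takes n = ⌈−ln(1 − rB₀/P)/ln(1+r)⌉ = ⌈14.946⌉ = 15 payments; the last is $495.32.
Total paid = 14·$523.00 + $495.32 = $7,817.32.
Total interest = total paid − principal = $7,817.32 − $6,540.00 = $1,277.32.

$1,277.32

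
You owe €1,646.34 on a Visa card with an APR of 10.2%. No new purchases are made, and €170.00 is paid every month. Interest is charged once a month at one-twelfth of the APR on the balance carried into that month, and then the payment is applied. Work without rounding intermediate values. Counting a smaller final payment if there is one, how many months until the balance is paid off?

11 months

Monthly rate r = 10.2%/12 = 0.85% = 0.0085.
Recurrence: B ← B·(1+r) − €170.00.
Month 1: interest €13.99; balance after payment €1,490.33.
Month 2: interest €12.67; balance after payment €1,333.00.
Closed form: n = −ln(1 − rB₀/P)/ln(1+r) = −ln(0.91768)/ln(1.0085) ≈ 10.149, so the balance reaches zero during payment 11.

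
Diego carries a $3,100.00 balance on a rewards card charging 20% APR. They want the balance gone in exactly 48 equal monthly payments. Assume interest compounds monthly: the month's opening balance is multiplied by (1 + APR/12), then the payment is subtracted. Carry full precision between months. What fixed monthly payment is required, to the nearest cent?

$94.33

Monthly rate r = 20%/12 = 1.66667% = 0.0166667.
Level-payment amortization: P = B₀·r / (1 − (1+r)^(−n)) = 3100.00·0.0166667 / (1 − 1.01667^(−48)).
Denominator 1 − (1+r)^(−48) = 0.547698594.
P = 51.6667 / 0.547698594 ≈ 94.33.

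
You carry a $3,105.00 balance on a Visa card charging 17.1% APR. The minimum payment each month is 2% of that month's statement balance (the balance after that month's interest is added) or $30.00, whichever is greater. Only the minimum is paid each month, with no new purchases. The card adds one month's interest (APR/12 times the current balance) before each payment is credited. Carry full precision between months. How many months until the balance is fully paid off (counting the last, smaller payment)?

Monthly rate r = 17.1%/12 = 1.425% = 0.01425.
While 2% of the post-interest balance exceeds $30.00, each month B ← (B·(1+r))·(1 − 0.02), i.e. B shrinks by the factor (1+r)·0.98 = 0.99397.
This holds for months 1–123. Entering month 124 the balance is $1,474.71; 2% of the post-interest balance is now below $30.00, so the flat $30.00 minimum applies from here.
From month 124 a fixed $30.00 at rate r clears $1,474.71 in 86 more payments. Total: 123 + 86 = 209 months.

209 months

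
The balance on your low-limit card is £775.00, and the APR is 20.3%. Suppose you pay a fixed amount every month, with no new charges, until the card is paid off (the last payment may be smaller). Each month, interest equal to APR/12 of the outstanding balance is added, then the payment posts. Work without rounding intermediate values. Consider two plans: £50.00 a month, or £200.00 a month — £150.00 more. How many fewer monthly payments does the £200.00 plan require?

14 fewer payments

Monthly rate r = 20.3%/12 = 1.69167% = 0.0169167.
At £50.00/mo: n = ⌈−ln(1 − rB₀/P)/ln(1+r)⌉ = 19 payments (last £6.43); total interest = total paid − £775.00 = £131.43.
At £200.00/mo: 5 payments (last £8.40); total interest £33.40.
Payments saved = 19 − 5 = 14.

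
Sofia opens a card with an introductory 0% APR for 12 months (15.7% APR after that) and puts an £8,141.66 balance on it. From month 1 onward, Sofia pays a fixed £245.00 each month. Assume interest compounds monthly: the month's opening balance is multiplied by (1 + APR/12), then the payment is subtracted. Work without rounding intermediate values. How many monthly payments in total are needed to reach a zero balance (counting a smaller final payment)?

38 months

Promo months 1–12 at r₀ = 0%/12 = 0; months 13+ at r₁ = 15.7%/12 = 0.0130833.
After month 12 (no interest yet): B = £8,141.66 − 12·£245.00 = £5,201.66.
Then at r₁ with £245.00/mo: n₂ = −ln(1 − r₁·B/P)/ln(1+r₁) ≈ 25.04 → 26 more payments.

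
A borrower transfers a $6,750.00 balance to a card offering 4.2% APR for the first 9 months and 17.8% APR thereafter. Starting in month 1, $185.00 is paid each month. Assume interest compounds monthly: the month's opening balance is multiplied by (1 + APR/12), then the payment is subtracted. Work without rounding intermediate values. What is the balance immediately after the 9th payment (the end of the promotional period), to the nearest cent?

Promo months 1–9 at r₀ = 4.2%/12 = 0.0035; months 10+ at r₁ = 17.8%/12 = 0.0148333.
After month 9: iterate B ← B·(1+r₀) − $185.00 for 9 months → $5,277.12.

$5,277.12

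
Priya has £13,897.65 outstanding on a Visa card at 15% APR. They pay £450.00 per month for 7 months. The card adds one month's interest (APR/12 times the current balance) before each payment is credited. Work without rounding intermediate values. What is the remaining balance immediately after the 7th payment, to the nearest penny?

Monthly rate r = 15%/12 = 1.25% = 0.0125.
Each month: B ← B·(1+r) − £450.00.
Month 1: interest £173.72; balance after payment £13,621.37.
Month 2: interest £170.27; balance after payment £13,341.64.
Month 3: interest £166.77; balance after payment £13,058.41.
Month 4: interest £163.23; balance after payment £12,771.64.
Month 5: interest £159.65; balance after payment £12,481.28.
Month 6: interest £156.02; balance after payment £12,187.30.
Month 7: interest £152.34; balance after payment £11,889.64.

£11,889.64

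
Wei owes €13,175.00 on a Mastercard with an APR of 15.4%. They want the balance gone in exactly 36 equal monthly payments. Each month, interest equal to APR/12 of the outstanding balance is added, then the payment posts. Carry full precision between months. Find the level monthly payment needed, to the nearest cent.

€459.30

Monthly rate r = 15.4%/12 = 1.28333% = 0.0128333.
Level-payment amortization: P = B₀·r / (1 − (1+r)^(−n)) = 13175.00·0.0128333 / (1 − 1.01283^(−36)).
Denominator 1 − (1+r)^(−36) = 0.368123061.
P = 169.079 / 0.368123061 ≈ 459.30.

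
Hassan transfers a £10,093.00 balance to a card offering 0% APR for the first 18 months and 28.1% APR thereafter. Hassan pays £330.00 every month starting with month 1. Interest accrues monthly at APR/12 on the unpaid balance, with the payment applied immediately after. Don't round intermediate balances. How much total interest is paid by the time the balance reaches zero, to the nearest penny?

£824.73

Promo months 1–18 at r₀ = 0%/12 = 0; months 19+ at r₁ = 28.1%/12 = 0.0234167.
After month 18 (no interest yet): B = £10,093.00 − 18·£330.00 = £4,153.00.
Then at r₁ with £330.00/mo: n₂ = −ln(1 − r₁·B/P)/ln(1+r₁) ≈ 15.08 → 16 more payments.
Total paid = 33·£330.00 + £27.73 = £10,917.73; interest = £10,917.73 − £10,093.00 = £824.73.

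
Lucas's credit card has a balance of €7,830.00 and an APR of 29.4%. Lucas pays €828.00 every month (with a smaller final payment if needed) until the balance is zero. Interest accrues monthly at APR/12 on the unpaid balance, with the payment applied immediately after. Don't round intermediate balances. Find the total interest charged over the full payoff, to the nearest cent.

Monthly rate r = 29.4%/12 = 2.45% = 0.0245.
Payoff takes n = ⌈−ln(1 − rB₀/P)/ln(1+r)⌉ = ⌈10.889⌉ = 11 payments; the last is €736.75.
Total paid = 10·€828.00 + €736.75 = €9,016.75.
Total interest = total paid − principal = €9,016.75 − €7,830.00 = €1,186.75.

€1,186.75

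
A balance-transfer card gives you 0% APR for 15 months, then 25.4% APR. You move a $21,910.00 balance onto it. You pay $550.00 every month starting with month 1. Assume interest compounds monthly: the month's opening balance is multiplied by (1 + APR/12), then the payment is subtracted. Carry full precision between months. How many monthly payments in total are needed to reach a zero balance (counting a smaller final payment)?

51 payments

Promo months 1–15 at r₀ = 0%/12 = 0; months 16+ at r₁ = 25.4%/12 = 0.0211667.
After month 15 (no interest yet): B = $21,910.00 − 15·$550.00 = $13,660.00.
Then at r₁ with $550.00/mo: n₂ = −ln(1 − r₁·B/P)/ln(1+r₁) ≈ 35.61 → 36 more payments.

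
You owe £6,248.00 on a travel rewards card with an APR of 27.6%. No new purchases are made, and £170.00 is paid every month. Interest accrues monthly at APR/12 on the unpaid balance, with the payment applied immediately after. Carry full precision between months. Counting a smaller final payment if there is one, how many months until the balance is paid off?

83 months

Monthly rate r = 27.6%/12 = 2.3% = 0.023.
Recurrence: B ← B·(1+r) − £170.00.
Month 1: interest £143.70; balance after payment £6,221.70.
Month 2: interest £143.10; balance after payment £6,194.80.
Closed form: n = −ln(1 − rB₀/P)/ln(1+r) = −ln(0.15468)/ln(1.023) ≈ 82.077, so the balance reaches zero during payment 83.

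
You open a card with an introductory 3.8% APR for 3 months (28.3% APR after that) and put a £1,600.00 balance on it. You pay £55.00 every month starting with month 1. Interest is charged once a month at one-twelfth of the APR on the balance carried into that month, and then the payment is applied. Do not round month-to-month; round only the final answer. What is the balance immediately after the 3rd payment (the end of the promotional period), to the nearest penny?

Promo months 1–3 at r₀ = 3.8%/12 = 0.00316667; months 4+ at r₁ = 28.3%/12 = 0.0235833.
After month 3: iterate B ← B·(1+r₀) − £55.00 for 3 months → £1,449.73.

£1,449.73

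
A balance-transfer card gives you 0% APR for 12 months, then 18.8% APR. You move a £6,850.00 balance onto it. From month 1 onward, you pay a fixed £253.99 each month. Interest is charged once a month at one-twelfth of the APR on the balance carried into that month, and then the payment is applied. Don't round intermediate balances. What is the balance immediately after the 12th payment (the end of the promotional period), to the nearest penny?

Promo months 1–12 at r₀ = 0%/12 = 0; months 13+ at r₁ = 18.8%/12 = 0.0156667.
After month 12 (no interest yet): B = £6,850.00 − 12·£253.99 = £3,802.12.

£3,802.12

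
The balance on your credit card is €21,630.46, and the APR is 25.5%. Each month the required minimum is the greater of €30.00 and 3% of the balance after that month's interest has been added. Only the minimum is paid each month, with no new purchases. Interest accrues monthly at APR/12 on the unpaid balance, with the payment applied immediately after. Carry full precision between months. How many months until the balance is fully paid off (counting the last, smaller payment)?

385 months

Monthly rate r = 25.5%/12 = 2.125% = 0.02125.
While 3% of the post-interest balance exceeds €30.00, each month B ← (B·(1+r))·(1 − 0.03), i.e. B shrinks by the factor (1+r)·0.97 = 0.99061.
This holds for months 1–329. Entering month 330 the balance is €971.44; 3% of the post-interest balance is now below €30.00, so the flat €30.00 minimum applies from here.
From month 330 a fixed €30.00 at rate r clears €971.44 in 56 more payments. Total: 329 + 56 = 385 months.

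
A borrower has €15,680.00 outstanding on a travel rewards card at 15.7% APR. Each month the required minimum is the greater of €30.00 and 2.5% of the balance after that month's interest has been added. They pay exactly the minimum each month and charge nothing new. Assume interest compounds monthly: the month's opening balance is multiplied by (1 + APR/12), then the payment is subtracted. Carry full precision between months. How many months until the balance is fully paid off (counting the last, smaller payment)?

266 months

Monthly rate r = 15.7%/12 = 1.30833% = 0.0130833.
While 2.5% of the post-interest balance exceeds €30.00, each month B ← (B·(1+r))·(1 − 0.025), i.e. B shrinks by the factor (1+r)·0.975 = 0.98776.
This holds for months 1–210. Entering month 211 the balance is €1,179.78; 2.5% of the post-interest balance is now below €30.00, so the flat €30.00 minimum applies from here.
From month 211 a fixed €30.00 at rate r clears €1,179.78 in 56 more payments. Total: 210 + 56 = 266 months.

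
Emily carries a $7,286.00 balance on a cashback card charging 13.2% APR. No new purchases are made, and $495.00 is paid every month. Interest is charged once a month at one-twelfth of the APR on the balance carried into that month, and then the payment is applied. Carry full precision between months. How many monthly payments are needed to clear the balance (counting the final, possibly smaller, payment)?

17 months

Monthly rate r = 13.2%/12 = 1.1% = 0.011.
Recurrence: B ← B·(1+r) − $495.00.
Month 1: interest $80.15; balance after payment $6,871.15.
Month 2: interest $75.58; balance after payment $6,451.73.
Closed form: n = −ln(1 − rB₀/P)/ln(1+r) = −ln(0.83809)/ln(1.011) ≈ 16.146, so the balance reaches zero during payment 17.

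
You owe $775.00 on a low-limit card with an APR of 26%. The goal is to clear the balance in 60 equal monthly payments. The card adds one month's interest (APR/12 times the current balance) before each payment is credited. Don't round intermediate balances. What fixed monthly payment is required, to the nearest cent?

$23.20

Monthly rate r = 26%/12 = 2.16667% = 0.0216667.
Level-payment amortization: P = B₀·r / (1 − (1+r)^(−n)) = 775.00·0.0216667 / (1 − 1.02167^(−60)).
Denominator 1 − (1+r)^(−60) = 0.723658219.
P = 16.7917 / 0.723658219 ≈ 23.20.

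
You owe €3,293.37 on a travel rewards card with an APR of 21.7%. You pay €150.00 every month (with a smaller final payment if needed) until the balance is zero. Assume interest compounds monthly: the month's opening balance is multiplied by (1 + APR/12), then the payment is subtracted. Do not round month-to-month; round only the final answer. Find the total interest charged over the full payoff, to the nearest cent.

Monthly rate r = 21.7%/12 = 1.80833% = 0.0180833.
Payoff takes n = ⌈−ln(1 − rB₀/P)/ln(1+r)⌉ = ⌈28.228⌉ = 29 payments; the last is €34.43.
Total paid = 28·€150.00 + €34.43 = €4,234.43.
Total interest = total paid − principal = €4,234.43 − €3,293.37 = €941.06.

€941.06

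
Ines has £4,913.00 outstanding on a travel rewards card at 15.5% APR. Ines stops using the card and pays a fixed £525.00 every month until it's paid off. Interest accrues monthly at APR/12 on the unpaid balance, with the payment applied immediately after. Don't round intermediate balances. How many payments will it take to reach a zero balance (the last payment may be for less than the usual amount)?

Monthly rate r = 15.5%/12 = 1.29167% = 0.0129167.
Recurrence: B ← B·(1+r) − £525.00.
Month 1: interest £63.46; balance after payment £4,451.46.
Month 2: interest £57.50; balance after payment £3,983.96.
Closed form: n = −ln(1 − rB₀/P)/ln(1+r) = −ln(0.87912)/ln(1.01292) ≈ 10.038, so the balance reaches zero during payment 11.

11 months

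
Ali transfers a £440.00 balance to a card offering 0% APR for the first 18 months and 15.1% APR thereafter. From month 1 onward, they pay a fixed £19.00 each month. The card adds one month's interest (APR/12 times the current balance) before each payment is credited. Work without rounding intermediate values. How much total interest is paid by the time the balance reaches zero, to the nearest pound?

Promo months 1–18 at r₀ = 0%/12 = 0; months 19+ at r₁ = 15.1%/12 = 0.0125833.
After month 18 (no interest yet): B = £440.00 − 18·£19.00 = £98.00.
Then at r₁ with £19.00/mo: n₂ = −ln(1 − r₁·B/P)/ln(1+r₁) ≈ 5.37 → 6 more payments.
Total paid = 23·£19.00 + £6.99 = £443.99; interest = £443.99 − £440.00 = £3.99.

£4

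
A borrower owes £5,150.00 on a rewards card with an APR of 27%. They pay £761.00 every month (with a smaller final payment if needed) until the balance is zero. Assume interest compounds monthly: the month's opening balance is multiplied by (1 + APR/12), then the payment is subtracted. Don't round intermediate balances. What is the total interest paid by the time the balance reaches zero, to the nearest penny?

Monthly rate r = 27%/12 = 2.25% = 0.0225.
Payoff takes n = ⌈−ln(1 − rB₀/P)/ln(1+r)⌉ = ⌈7.424⌉ = 8 payments; the last is £324.76.
Total paid = 7·£761.00 + £324.76 = £5,651.76.
Total interest = total paid − principal = £5,651.76 − £5,150.00 = £501.76.

£501.76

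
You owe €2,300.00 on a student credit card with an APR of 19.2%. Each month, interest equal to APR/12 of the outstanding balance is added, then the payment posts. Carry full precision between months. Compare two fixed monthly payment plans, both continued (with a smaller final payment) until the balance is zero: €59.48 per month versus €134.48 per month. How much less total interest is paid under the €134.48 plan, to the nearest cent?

€904.13

Monthly rate r = 19.2%/12 = 1.6% = 0.016.
At €59.48/mo: n = ⌈−ln(1 − rB₀/P)/ln(1+r)⌉ = 61 payments (last €44.14); total interest = total paid − €2,300.00 = €1,312.94.
At €134.48/mo: 21 payments (last €19.21); total interest €408.81.
Interest saved = €1,312.94 − €408.81 = €904.13.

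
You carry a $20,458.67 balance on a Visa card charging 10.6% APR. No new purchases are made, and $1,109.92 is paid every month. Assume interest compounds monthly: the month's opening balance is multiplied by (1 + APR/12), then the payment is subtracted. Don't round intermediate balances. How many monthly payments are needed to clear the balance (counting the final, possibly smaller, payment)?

Monthly rate r = 10.6%/12 = 0.883333% = 0.00883333.
Recurrence: B ← B·(1+r) − $1,109.92.
Month 1: interest $180.72; balance after payment $19,529.47.
Month 2: interest $172.51; balance after payment $18,592.06.
Closed form: n = −ln(1 − rB₀/P)/ln(1+r) = −ln(0.83718)/ln(1.00883) ≈ 20.208, so the balance reaches zero during payment 21.

21 payments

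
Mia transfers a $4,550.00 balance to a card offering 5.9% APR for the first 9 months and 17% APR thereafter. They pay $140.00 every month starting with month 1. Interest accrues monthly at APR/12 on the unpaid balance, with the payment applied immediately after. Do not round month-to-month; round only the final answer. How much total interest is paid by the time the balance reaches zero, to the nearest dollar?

Promo months 1–9 at r₀ = 5.9%/12 = 0.00491667; months 10+ at r₁ = 17%/12 = 0.0141667.
After month 9: iterate B ← B·(1+r₀) − $140.00 for 9 months → $3,470.28.
Then at r₁ with $140.00/mo: n₂ = −ln(1 − r₁·B/P)/ln(1+r₁) ≈ 30.75 → 31 more payments.
Total paid = 39·$140.00 + $105.18 = $5,565.18; interest = $5,565.18 − $4,550.00 = $1,015.18.

$1,015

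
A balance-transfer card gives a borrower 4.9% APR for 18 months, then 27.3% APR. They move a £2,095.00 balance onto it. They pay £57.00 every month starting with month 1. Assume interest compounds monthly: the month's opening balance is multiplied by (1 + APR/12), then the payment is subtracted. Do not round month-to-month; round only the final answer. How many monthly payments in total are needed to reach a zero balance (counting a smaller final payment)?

Promo months 1–18 at r₀ = 4.9%/12 = 0.00408333; months 19+ at r₁ = 27.3%/12 = 0.02275.
After month 18: iterate B ← B·(1+r₀) − £57.00 for 18 months → £1,192.05.
Then at r₁ with £57.00/mo: n₂ = −ln(1 − r₁·B/P)/ln(1+r₁) ≈ 28.71 → 29 more payments.

47 months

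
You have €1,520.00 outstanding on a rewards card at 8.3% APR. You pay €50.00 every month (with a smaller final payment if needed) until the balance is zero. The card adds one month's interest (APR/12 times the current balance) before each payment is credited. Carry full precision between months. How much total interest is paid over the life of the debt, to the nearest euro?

€192

Monthly rate r = 8.3%/12 = 0.691667% = 0.00691667.
Payoff takes n = ⌈−ln(1 − rB₀/P)/ln(1+r)⌉ = ⌈34.247⌉ = 35 payments; the last is €12.38.
Total paid = 34·€50.00 + €12.38 = €1,712.38.
Total interest = total paid − principal = €1,712.38 − €1,520.00 = €192.38.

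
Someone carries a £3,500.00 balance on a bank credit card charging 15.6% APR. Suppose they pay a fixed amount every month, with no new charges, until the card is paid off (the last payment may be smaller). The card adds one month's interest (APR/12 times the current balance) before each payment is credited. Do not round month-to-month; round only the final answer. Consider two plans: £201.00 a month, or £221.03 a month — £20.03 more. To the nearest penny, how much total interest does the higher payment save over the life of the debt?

Monthly rate r = 15.6%/12 = 1.3% = 0.013.
At £201.00/mo: n = ⌈−ln(1 − rB₀/P)/ln(1+r)⌉ = 20 payments (last £175.23); total interest = total paid − £3,500.00 = £494.23.
At £221.03/mo: 18 payments (last £186.93); total interest £444.44.
Interest saved = £494.23 − £444.44 = £49.79.

£49.79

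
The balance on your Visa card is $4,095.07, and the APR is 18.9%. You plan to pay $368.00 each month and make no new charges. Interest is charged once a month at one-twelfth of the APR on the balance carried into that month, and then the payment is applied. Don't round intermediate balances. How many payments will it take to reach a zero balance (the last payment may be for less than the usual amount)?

13 months

Monthly rate r = 18.9%/12 = 1.575% = 0.01575.
Recurrence: B ← B·(1+r) − $368.00.
Month 1: interest $64.50; balance after payment $3,791.57.
Month 2: interest $59.72; balance after payment $3,483.28.
Closed form: n = −ln(1 − rB₀/P)/ln(1+r) = −ln(0.82474)/ln(1.01575) ≈ 12.331, so the balance reaches zero during payment 13.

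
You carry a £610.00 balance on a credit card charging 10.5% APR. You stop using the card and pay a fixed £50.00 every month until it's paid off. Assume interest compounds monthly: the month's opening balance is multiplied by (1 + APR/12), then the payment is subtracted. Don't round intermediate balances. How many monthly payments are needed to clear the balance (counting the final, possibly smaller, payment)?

Monthly rate r = 10.5%/12 = 0.875% = 0.00875.
Recurrence: B ← B·(1+r) − £50.00.
Month 1: interest £5.34; balance after payment £565.34.
Month 2: interest £4.95; balance after payment £520.28.
Closed form: n = −ln(1 − rB₀/P)/ln(1+r) = −ln(0.89325)/ln(1.00875) ≈ 12.958, so the balance reaches zero during payment 13.

13 payments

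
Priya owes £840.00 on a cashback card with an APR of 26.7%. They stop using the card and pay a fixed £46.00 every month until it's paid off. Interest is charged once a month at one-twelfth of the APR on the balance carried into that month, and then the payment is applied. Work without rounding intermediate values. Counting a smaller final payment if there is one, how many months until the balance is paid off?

Monthly rate r = 26.7%/12 = 2.225% = 0.02225.
Recurrence: B ← B·(1+r) − £46.00.
Month 1: interest £18.69; balance after payment £812.69.
Month 2: interest £18.08; balance after payment £784.77.
Closed form: n = −ln(1 − rB₀/P)/ln(1+r) = −ln(0.5937)/ln(1.02225) ≈ 23.693, so the balance reaches zero during payment 24.

24 payments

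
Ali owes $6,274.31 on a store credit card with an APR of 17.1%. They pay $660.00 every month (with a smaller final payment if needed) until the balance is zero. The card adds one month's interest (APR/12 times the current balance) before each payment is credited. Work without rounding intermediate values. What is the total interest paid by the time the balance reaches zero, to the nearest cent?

Monthly rate r = 17.1%/12 = 1.425% = 0.01425.
Payoff takes n = ⌈−ln(1 − rB₀/P)/ln(1+r)⌉ = ⌈10.288⌉ = 11 payments; the last is $190.93.
Total paid = 10·$660.00 + $190.93 = $6,790.93.
Total interest = total paid − principal = $6,790.93 − $6,274.31 = $516.62.

$516.62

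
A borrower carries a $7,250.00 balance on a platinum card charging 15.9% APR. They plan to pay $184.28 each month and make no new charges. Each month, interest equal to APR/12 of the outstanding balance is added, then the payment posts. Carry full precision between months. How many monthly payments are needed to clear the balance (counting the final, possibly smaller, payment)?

56 months

Monthly rate r = 15.9%/12 = 1.325% = 0.01325.
Recurrence: B ← B·(1+r) − $184.28.
Month 1: interest $96.06; balance after payment $7,161.78.
Month 2: interest $94.89; balance after payment $7,072.40.
Closed form: n = −ln(1 − rB₀/P)/ln(1+r) = −ln(0.47871)/ln(1.01325) ≈ 55.964, so the balance reaches zero during payment 56.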